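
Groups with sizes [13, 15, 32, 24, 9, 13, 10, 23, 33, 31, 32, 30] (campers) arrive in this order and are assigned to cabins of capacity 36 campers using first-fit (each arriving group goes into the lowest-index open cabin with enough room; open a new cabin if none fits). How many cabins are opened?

9

  13 → cabin 1 (new)  [load 13/36]
  15 → cabin 1  [load 28/36]
  32 → cabin 2 (new)  [load 32/36]
  24 → cabin 3 (new)  [load 24/36]
  9 → cabin 3  [load 33/36]
  13 → cabin 4 (new)  [load 13/36]
  10 → cabin 4  [load 23/36]
  23 → cabin 5 (new)  [load 23/36]
  33 → cabin 6 (new)  [load 33/36]
  31 → cabin 7 (new)  [load 31/36]
  32 → cabin 8 (new)  [load 32/36]
  30 → cabin 9 (new)  [load 30/36]
9 cabins opened.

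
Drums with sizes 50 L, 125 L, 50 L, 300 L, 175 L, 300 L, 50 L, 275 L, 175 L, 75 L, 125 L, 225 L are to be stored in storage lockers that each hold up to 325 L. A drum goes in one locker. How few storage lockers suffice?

7

Total = 300 + 300 + 275 + 225 + 175 + 175 + 125 + 125 + 75 + 50 + 50 + 50 = 1925 L.
Lower bound: ⌈1925/325⌉ = 6 storage lockers.
A packing using 7 storage lockers:
  locker 1: 300 = 300
  locker 2: 300 = 300
  locker 3: 275 + 50 = 325
  locker 4: 225 + 75 = 300
  locker 5: 175 + 125 = 300
  locker 6: 175 + 125 = 300
  locker 7: 50 + 50 = 100
No arrangement into 6 storage lockers stays within capacity, so 7 is optimal.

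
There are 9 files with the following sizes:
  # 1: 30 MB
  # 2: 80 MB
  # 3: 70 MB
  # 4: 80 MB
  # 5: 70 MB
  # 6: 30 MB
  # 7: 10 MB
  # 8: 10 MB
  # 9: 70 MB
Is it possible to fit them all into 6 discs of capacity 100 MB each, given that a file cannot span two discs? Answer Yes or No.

A valid assignment using 5 discs:
  disc 1: 80 + 10 + 10 = 100
  disc 2: 80 = 80
  disc 3: 70 + 30 = 100
  disc 4: 70 + 30 = 100
  disc 5: 70 = 70
That uses only 5 ≤ 6, so 6 discs are enough.

Yes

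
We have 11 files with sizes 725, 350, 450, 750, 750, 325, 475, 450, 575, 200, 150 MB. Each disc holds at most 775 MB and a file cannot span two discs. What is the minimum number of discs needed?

8

Total = 750 + 750 + 725 + 575 + 475 + 450 + 450 + 350 + 325 + 200 + 150 = 5200 MB.
Lower bound: ⌈5200/775⌉ = 7 discs.
A packing using 8 discs:
  disc 1: 750 = 750
  disc 2: 750 = 750
  disc 3: 725 = 725
  disc 4: 575 + 200 = 775
  disc 5: 475 + 150 = 625
  disc 6: 450 + 325 = 775
  disc 7: 450 = 450
  disc 8: 350 = 350
No arrangement into 7 discs stays within capacity, so 8 is optimal.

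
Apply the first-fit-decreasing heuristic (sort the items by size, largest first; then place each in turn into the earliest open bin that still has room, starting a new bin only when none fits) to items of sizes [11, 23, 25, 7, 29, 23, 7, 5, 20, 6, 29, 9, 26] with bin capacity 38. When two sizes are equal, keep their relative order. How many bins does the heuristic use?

7

Sorted descending: 29, 29, 26, 25, 23, 23, 20, 11, 9, 7, 7, 6, 5.
  29 → bin 1 (new)  [load 29/38]
  29 → bin 2 (new)  [load 29/38]
  26 → bin 3 (new)  [load 26/38]
  25 → bin 4 (new)  [load 25/38]
  23 → bin 5 (new)  [load 23/38]
  23 → bin 6 (new)  [load 23/38]
  20 → bin 7 (new)  [load 20/38]
  11 → bin 3  [load 37/38]
  9 → bin 1  [load 38/38]
  7 → bin 2  [load 36/38]
  7 → bin 4  [load 32/38]
  6 → bin 4  [load 38/38]
  5 → bin 5  [load 28/38]
7 bins opened.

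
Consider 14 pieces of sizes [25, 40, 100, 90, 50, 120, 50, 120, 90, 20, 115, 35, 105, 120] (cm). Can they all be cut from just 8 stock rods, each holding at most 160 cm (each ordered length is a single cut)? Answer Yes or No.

A valid assignment using 8 stock rods:
  stock rod 1: 120 + 40 = 160
  stock rod 2: 120 + 35 = 155
  stock rod 3: 120 + 25 = 145
  stock rod 4: 115 + 20 = 135
  stock rod 5: 105 + 50 = 155
  stock rod 6: 100 + 50 = 150
  stock rod 7: 90 = 90
  stock rod 8: 90 = 90
Every load is within 160 cm, so 8 stock rods suffice.

Yes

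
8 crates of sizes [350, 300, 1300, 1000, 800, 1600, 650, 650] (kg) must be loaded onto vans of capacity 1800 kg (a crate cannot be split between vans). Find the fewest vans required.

Total = 1600 + 1300 + 1000 + 800 + 650 + 650 + 350 + 300 = 6650 kg.
Lower bound: ⌈6650/1800⌉ = 4 vans.
A packing using 4 vans:
  van 1: 1600 = 1600
  van 2: 1300 + 350 = 1650
  van 3: 1000 + 800 = 1800
  van 4: 650 + 650 + 300 = 1600
This matches the lower bound, so 4 is optimal.

4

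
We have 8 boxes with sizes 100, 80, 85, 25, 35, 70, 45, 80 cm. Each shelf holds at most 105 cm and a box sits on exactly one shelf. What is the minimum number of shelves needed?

Total = 100 + 85 + 80 + 80 + 70 + 45 + 35 + 25 = 520 cm.
Lower bound: ⌈520/105⌉ = 5 shelves.
A packing using 6 shelves:
  shelf 1: 100 = 100
  shelf 2: 85 = 85
  shelf 3: 80 + 25 = 105
  shelf 4: 80 = 80
  shelf 5: 70 + 35 = 105
  shelf 6: 45 = 45
No arrangement into 5 shelves stays within capacity, so 6 is optimal.

6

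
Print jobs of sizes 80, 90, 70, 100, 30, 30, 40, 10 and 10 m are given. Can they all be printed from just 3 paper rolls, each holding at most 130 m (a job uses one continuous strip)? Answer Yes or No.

No

Total = 460 m; ⌈460/130⌉ = 4.
At least 4 paper rolls are required, but only 3 are allowed.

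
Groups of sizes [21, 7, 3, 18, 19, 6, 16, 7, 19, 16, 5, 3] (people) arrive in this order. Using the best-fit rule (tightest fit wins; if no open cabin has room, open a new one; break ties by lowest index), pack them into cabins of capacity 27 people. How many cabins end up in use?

6

  21 → cabin 1 (new)  [load 21/27]
  7 → cabin 2 (new)  [load 7/27]
  3 → cabin 1  [load 24/27]
  18 → cabin 2  [load 25/27]
  19 → cabin 3 (new)  [load 19/27]
  6 → cabin 3  [load 25/27]
  16 → cabin 4 (new)  [load 16/27]
  7 → cabin 4  [load 23/27]
  19 → cabin 5 (new)  [load 19/27]
  16 → cabin 6 (new)  [load 16/27]
  5 → cabin 5  [load 24/27]
  3 → cabin 1  [load 27/27]
6 cabins opened.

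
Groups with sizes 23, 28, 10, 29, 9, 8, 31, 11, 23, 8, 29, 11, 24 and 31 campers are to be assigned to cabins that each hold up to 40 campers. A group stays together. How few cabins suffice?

Total = 31 + 31 + 29 + 29 + 28 + 24 + 23 + 23 + 11 + 11 + 10 + 9 + 8 + 8 = 275 campers.
Lower bound: ⌈275/40⌉ = 7 cabins.
Also, 8 groups each exceed 20 campers, and no two of those can share a cabin, so at least 8 cabins are needed.
A packing using 8 cabins:
  cabin 1: 31 + 9 = 40
  cabin 2: 31 + 8 = 39
  cabin 3: 29 + 11 = 40
  cabin 4: 29 + 11 = 40
  cabin 5: 28 + 10 = 38
  cabin 6: 24 + 8 = 32
  cabin 7: 23 = 23
  cabin 8: 23 = 23
This matches the lower bound, so 8 is optimal.

8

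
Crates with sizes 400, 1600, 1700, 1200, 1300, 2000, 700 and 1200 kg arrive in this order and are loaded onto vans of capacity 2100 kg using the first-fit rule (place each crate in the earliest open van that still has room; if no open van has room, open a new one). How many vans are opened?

  400 → van 1 (new)  [load 400/2100]
  1600 → van 1  [load 2000/2100]
  1700 → van 2 (new)  [load 1700/2100]
  1200 → van 3 (new)  [load 1200/2100]
  1300 → van 4 (new)  [load 1300/2100]
  2000 → van 5 (new)  [load 2000/2100]
  700 → van 3  [load 1900/2100]
  1200 → van 6 (new)  [load 1200/2100]
6 vans opened.

6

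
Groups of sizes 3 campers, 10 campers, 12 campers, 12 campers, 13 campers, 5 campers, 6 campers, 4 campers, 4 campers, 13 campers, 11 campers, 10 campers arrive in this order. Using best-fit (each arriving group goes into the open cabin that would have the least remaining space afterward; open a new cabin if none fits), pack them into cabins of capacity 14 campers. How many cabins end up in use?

  3 → cabin 1 (new)  [load 3/14]
  10 → cabin 1  [load 13/14]
  12 → cabin 2 (new)  [load 12/14]
  12 → cabin 3 (new)  [load 12/14]
  13 → cabin 4 (new)  [load 13/14]
  5 → cabin 5 (new)  [load 5/14]
  6 → cabin 5  [load 11/14]
  4 → cabin 6 (new)  [load 4/14]
  4 → cabin 6  [load 8/14]
  13 → cabin 7 (new)  [load 13/14]
  11 → cabin 8 (new)  [load 11/14]
  10 → cabin 9 (new)  [load 10/14]
9 cabins opened.

9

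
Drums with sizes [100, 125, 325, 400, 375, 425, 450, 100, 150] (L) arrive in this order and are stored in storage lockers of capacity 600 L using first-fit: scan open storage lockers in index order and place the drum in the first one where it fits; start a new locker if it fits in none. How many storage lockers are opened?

5

  100 → locker 1 (new)  [load 100/600]
  125 → locker 1  [load 225/600]
  325 → locker 1  [load 550/600]
  400 → locker 2 (new)  [load 400/600]
  375 → locker 3 (new)  [load 375/600]
  425 → locker 4 (new)  [load 425/600]
  450 → locker 5 (new)  [load 450/600]
  100 → locker 2  [load 500/600]
  150 → locker 3  [load 525/600]
5 storage lockers opened.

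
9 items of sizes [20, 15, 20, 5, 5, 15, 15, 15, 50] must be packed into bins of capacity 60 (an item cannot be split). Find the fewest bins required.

3

Total = 50 + 20 + 20 + 15 + 15 + 15 + 15 + 5 + 5 = 160.
Lower bound: ⌈160/60⌉ = 3 bins.
A packing using 3 bins:
  bin 1: 50 + 5 + 5 = 60
  bin 2: 20 + 20 + 15 = 55
  bin 3: 15 + 15 + 15 = 45
This matches the lower bound, so 3 is optimal.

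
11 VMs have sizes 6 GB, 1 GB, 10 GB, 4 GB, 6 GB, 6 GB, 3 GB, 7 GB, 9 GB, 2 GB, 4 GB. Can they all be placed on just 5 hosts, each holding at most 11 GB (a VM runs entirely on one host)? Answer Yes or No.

No

Total = 58 GB; ⌈58/11⌉ = 6.
At least 6 hosts are required, but only 5 are allowed.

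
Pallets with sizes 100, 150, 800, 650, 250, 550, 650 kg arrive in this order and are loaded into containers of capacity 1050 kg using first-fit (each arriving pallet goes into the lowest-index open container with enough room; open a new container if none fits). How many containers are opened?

4

  100 → container 1 (new)  [load 100/1050]
  150 → container 1  [load 250/1050]
  800 → container 1  [load 1050/1050]
  650 → container 2 (new)  [load 650/1050]
  250 → container 2  [load 900/1050]
  550 → container 3 (new)  [load 550/1050]
  650 → container 4 (new)  [load 650/1050]
4 containers opened.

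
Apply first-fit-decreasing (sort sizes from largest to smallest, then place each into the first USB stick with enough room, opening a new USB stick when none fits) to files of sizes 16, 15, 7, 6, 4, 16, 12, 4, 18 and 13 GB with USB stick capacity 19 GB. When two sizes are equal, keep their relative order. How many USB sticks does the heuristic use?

7

Sorted descending: 18, 16, 16, 15, 13, 12, 7, 6, 4, 4.
  18 → USB stick 1 (new)  [load 18/19]
  16 → USB stick 2 (new)  [load 16/19]
  16 → USB stick 3 (new)  [load 16/19]
  15 → USB stick 4 (new)  [load 15/19]
  13 → USB stick 5 (new)  [load 13/19]
  12 → USB stick 6 (new)  [load 12/19]
  7 → USB stick 6  [load 19/19]
  6 → USB stick 5  [load 19/19]
  4 → USB stick 4  [load 19/19]
  4 → USB stick 7 (new)  [load 4/19]
7 USB sticks opened.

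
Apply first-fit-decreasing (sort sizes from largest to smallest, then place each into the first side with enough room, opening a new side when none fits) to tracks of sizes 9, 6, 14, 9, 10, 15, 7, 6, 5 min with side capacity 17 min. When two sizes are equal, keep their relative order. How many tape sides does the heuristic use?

6

Sorted descending: 15, 14, 10, 9, 9, 7, 6, 6, 5.
  15 → side 1 (new)  [load 15/17]
  14 → side 2 (new)  [load 14/17]
  10 → side 3 (new)  [load 10/17]
  9 → side 4 (new)  [load 9/17]
  9 → side 5 (new)  [load 9/17]
  7 → side 3  [load 17/17]
  6 → side 4  [load 15/17]
  6 → side 5  [load 15/17]
  5 → side 6 (new)  [load 5/17]
6 tape sides opened.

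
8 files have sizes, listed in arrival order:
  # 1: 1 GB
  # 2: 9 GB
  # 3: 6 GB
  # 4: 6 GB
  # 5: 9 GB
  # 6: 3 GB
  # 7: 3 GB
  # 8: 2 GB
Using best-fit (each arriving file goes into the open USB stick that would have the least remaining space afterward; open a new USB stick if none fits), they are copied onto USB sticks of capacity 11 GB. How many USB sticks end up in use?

4

  1 → USB stick 1 (new)  [load 1/11]
  9 → USB stick 1  [load 10/11]
  6 → USB stick 2 (new)  [load 6/11]
  6 → USB stick 3 (new)  [load 6/11]
  9 → USB stick 4 (new)  [load 9/11]
  3 → USB stick 2  [load 9/11]
  3 → USB stick 3  [load 9/11]
  2 → USB stick 2  [load 11/11]
4 USB sticks opened.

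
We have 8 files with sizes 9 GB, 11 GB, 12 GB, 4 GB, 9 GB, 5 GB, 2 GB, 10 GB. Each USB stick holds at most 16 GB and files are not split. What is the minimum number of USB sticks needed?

5

Total = 12 + 11 + 10 + 9 + 9 + 5 + 4 + 2 = 62 GB.
Lower bound: ⌈62/16⌉ = 4 USB sticks.
Also, 5 files each exceed 8 GB, and no two of those can share a USB stick, so at least 5 USB sticks are needed.
A packing using 5 USB sticks:
  USB stick 1: 12 + 4 = 16
  USB stick 2: 11 + 5 = 16
  USB stick 3: 10 + 2 = 12
  USB stick 4: 9 = 9
  USB stick 5: 9 = 9
This matches the lower bound, so 5 is optimal.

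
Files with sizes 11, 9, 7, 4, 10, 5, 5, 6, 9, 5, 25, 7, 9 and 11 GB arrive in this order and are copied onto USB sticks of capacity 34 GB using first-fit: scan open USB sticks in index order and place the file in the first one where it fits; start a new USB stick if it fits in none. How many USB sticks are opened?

4

  11 → USB stick 1 (new)  [load 11/34]
  9 → USB stick 1  [load 20/34]
  7 → USB stick 1  [load 27/34]
  4 → USB stick 1  [load 31/34]
  10 → USB stick 2 (new)  [load 10/34]
  5 → USB stick 2  [load 15/34]
  5 → USB stick 2  [load 20/34]
  6 → USB stick 2  [load 26/34]
  9 → USB stick 3 (new)  [load 9/34]
  5 → USB stick 2  [load 31/34]
  25 → USB stick 3  [load 34/34]
  7 → USB stick 4 (new)  [load 7/34]
  9 → USB stick 4  [load 16/34]
  11 → USB stick 4  [load 27/34]
4 USB sticks opened.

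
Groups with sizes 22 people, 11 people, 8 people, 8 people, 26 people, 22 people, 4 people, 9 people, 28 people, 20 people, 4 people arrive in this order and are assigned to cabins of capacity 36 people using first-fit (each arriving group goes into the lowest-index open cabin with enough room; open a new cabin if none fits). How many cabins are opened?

  22 → cabin 1 (new)  [load 22/36]
  11 → cabin 1  [load 33/36]
  8 → cabin 2 (new)  [load 8/36]
  8 → cabin 2  [load 16/36]
  26 → cabin 3 (new)  [load 26/36]
  22 → cabin 4 (new)  [load 22/36]
  4 → cabin 2  [load 20/36]
  9 → cabin 2  [load 29/36]
  28 → cabin 5 (new)  [load 28/36]
  20 → cabin 6 (new)  [load 20/36]
  4 → cabin 2  [load 33/36]
6 cabins opened.

6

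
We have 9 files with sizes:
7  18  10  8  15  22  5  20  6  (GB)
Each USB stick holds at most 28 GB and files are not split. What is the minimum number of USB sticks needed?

4

Total = 22 + 20 + 18 + 15 + 10 + 8 + 7 + 6 + 5 = 111 GB.
Lower bound: ⌈111/28⌉ = 4 USB sticks.
A packing using 4 USB sticks:
  USB stick 1: 22 + 6 = 28
  USB stick 2: 20 + 8 = 28
  USB stick 3: 18 + 10 = 28
  USB stick 4: 15 + 7 + 5 = 27
This matches the lower bound, so 4 is optimal.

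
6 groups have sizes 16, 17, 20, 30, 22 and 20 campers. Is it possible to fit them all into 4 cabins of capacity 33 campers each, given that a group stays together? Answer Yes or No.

Total = 125 campers; ⌈125/33⌉ = 4.
5 groups each exceed half the capacity and cannot share a cabin, forcing at least 5 cabins.
At least 5 cabins are required, but only 4 are allowed.

No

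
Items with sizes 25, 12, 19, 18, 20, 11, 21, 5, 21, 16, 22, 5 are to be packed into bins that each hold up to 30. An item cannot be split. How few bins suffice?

8

Total = 25 + 22 + 21 + 21 + 20 + 19 + 18 + 16 + 12 + 11 + 5 + 5 = 195.
Lower bound: ⌈195/30⌉ = 7 bins.
Also, 8 items each exceed 15, and no two of those can share a bin, so at least 8 bins are needed.
A packing using 8 bins:
  bin 1: 25 + 5 = 30
  bin 2: 22 + 5 = 27
  bin 3: 21 = 21
  bin 4: 21 = 21
  bin 5: 20 = 20
  bin 6: 19 + 11 = 30
  bin 7: 18 + 12 = 30
  bin 8: 16 = 16
This matches the lower bound, so 8 is optimal.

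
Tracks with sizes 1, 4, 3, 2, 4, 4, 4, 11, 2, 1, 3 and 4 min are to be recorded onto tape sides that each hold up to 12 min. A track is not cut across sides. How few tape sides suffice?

4

Total = 11 + 4 + 4 + 4 + 4 + 4 + 3 + 3 + 2 + 2 + 1 + 1 = 43 min.
Lower bound: ⌈43/12⌉ = 4 tape sides.
A packing using 4 tape sides:
  side 1: 11 + 1 = 12
  side 2: 4 + 4 + 4 = 12
  side 3: 4 + 4 + 3 + 1 = 12
  side 4: 3 + 2 + 2 = 7
This matches the lower bound, so 4 is optimal.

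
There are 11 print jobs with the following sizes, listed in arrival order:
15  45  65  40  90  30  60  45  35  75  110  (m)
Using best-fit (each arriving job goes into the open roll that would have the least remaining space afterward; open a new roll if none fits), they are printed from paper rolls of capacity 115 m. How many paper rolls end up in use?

6

  15 → roll 1 (new)  [load 15/115]
  45 → roll 1  [load 60/115]
  65 → roll 2 (new)  [load 65/115]
  40 → roll 2  [load 105/115]
  90 → roll 3 (new)  [load 90/115]
  30 → roll 1  [load 90/115]
  60 → roll 4 (new)  [load 60/115]
  45 → roll 4  [load 105/115]
  35 → roll 5 (new)  [load 35/115]
  75 → roll 5  [load 110/115]
  110 → roll 6 (new)  [load 110/115]
6 paper rolls opened.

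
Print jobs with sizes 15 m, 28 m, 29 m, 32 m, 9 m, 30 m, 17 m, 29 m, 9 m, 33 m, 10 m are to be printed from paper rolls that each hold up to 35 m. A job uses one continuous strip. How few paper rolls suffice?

8

Total = 33 + 32 + 30 + 29 + 29 + 28 + 17 + 15 + 10 + 9 + 9 = 241 m.
Lower bound: ⌈241/35⌉ = 7 paper rolls.
A packing using 8 paper rolls:
  roll 1: 33 = 33
  roll 2: 32 = 32
  roll 3: 30 = 30
  roll 4: 29 = 29
  roll 5: 29 = 29
  roll 6: 28 = 28
  roll 7: 17 + 15 = 32
  roll 8: 10 + 9 + 9 = 28
No arrangement into 7 paper rolls stays within capacity, so 8 is optimal.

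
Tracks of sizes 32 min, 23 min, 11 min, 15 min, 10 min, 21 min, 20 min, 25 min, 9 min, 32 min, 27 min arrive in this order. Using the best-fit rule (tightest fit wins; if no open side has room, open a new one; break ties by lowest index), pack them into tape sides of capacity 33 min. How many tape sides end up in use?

8

  32 → side 1 (new)  [load 32/33]
  23 → side 2 (new)  [load 23/33]
  11 → side 3 (new)  [load 11/33]
  15 → side 3  [load 26/33]
  10 → side 2  [load 33/33]
  21 → side 4 (new)  [load 21/33]
  20 → side 5 (new)  [load 20/33]
  25 → side 6 (new)  [load 25/33]
  9 → side 4  [load 30/33]
  32 → side 7 (new)  [load 32/33]
  27 → side 8 (new)  [load 27/33]
8 tape sides opened.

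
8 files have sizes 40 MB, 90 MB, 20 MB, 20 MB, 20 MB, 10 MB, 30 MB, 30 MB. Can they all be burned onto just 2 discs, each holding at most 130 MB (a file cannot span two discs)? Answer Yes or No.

Yes

A valid assignment using 2 discs:
  disc 1: 90 + 40 = 130
  disc 2: 30 + 30 + 20 + 20 + 20 + 10 = 130
Every load is within 130 MB, so 2 discs suffice.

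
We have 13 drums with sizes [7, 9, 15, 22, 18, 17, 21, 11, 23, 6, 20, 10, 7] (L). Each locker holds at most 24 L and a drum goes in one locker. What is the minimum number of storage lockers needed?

9

Total = 23 + 22 + 21 + 20 + 18 + 17 + 15 + 11 + 10 + 9 + 7 + 7 + 6 = 186 L.
Lower bound: ⌈186/24⌉ = 8 storage lockers.
A packing using 9 storage lockers:
  locker 1: 23 = 23
  locker 2: 22 = 22
  locker 3: 21 = 21
  locker 4: 20 = 20
  locker 5: 18 + 6 = 24
  locker 6: 17 + 7 = 24
  locker 7: 15 + 9 = 24
  locker 8: 11 + 10 = 21
  locker 9: 7 = 7
No arrangement into 8 storage lockers stays within capacity, so 9 is optimal.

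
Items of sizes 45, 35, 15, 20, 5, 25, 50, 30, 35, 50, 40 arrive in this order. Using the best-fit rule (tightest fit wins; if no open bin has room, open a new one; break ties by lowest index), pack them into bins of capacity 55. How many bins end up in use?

8

  45 → bin 1 (new)  [load 45/55]
  35 → bin 2 (new)  [load 35/55]
  15 → bin 2  [load 50/55]
  20 → bin 3 (new)  [load 20/55]
  5 → bin 2  [load 55/55]
  25 → bin 3  [load 45/55]
  50 → bin 4 (new)  [load 50/55]
  30 → bin 5 (new)  [load 30/55]
  35 → bin 6 (new)  [load 35/55]
  50 → bin 7 (new)  [load 50/55]
  40 → bin 8 (new)  [load 40/55]
8 bins opened.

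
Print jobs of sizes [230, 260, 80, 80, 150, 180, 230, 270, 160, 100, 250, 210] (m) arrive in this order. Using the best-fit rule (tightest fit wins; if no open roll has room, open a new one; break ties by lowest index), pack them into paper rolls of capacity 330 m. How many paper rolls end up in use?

  230 → roll 1 (new)  [load 230/330]
  260 → roll 2 (new)  [load 260/330]
  80 → roll 1  [load 310/330]
  80 → roll 3 (new)  [load 80/330]
  150 → roll 3  [load 230/330]
  180 → roll 4 (new)  [load 180/330]
  230 → roll 5 (new)  [load 230/330]
  270 → roll 6 (new)  [load 270/330]
  160 → roll 7 (new)  [load 160/330]
  100 → roll 3  [load 330/330]
  250 → roll 8 (new)  [load 250/330]
  210 → roll 9 (new)  [load 210/330]
9 paper rolls opened.

9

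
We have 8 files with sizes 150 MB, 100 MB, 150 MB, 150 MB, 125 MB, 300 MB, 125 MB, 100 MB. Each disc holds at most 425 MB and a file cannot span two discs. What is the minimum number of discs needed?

3

Total = 300 + 150 + 150 + 150 + 125 + 125 + 100 + 100 = 1200 MB.
Lower bound: ⌈1200/425⌉ = 3 discs.
A packing using 3 discs:
  disc 1: 300 + 125 = 425
  disc 2: 150 + 150 + 125 = 425
  disc 3: 150 + 100 + 100 = 350
This matches the lower bound, so 3 is optimal.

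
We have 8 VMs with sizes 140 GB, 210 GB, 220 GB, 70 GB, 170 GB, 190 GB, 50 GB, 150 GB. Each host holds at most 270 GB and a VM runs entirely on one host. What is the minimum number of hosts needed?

6

Total = 220 + 210 + 190 + 170 + 150 + 140 + 70 + 50 = 1200 GB.
Lower bound: ⌈1200/270⌉ = 5 hosts.
Also, 6 VMs each exceed 135 GB, and no two of those can share a host, so at least 6 hosts are needed.
A packing using 6 hosts:
  host 1: 220 + 50 = 270
  host 2: 210 = 210
  host 3: 190 + 70 = 260
  host 4: 170 = 170
  host 5: 150 = 150
  host 6: 140 = 140
This matches the lower bound, so 6 is optimal.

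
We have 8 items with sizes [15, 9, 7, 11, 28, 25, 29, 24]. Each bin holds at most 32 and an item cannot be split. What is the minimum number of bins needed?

6

Total = 29 + 28 + 25 + 24 + 15 + 11 + 9 + 7 = 148.
Lower bound: ⌈148/32⌉ = 5 bins.
A packing using 6 bins:
  bin 1: 29 = 29
  bin 2: 28 = 28
  bin 3: 25 + 7 = 32
  bin 4: 24 = 24
  bin 5: 15 + 11 = 26
  bin 6: 9 = 9
No arrangement into 5 bins stays within capacity, so 6 is optimal.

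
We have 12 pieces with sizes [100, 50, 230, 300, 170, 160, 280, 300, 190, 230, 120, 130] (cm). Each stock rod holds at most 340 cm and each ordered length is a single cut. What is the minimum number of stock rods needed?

Total = 300 + 300 + 280 + 230 + 230 + 190 + 170 + 160 + 130 + 120 + 100 + 50 = 2260 cm.
Lower bound: ⌈2260/340⌉ = 7 stock rods.
A packing using 8 stock rods:
  stock rod 1: 300 = 300
  stock rod 2: 300 = 300
  stock rod 3: 280 + 50 = 330
  stock rod 4: 230 + 100 = 330
  stock rod 5: 230 = 230
  stock rod 6: 190 + 130 = 320
  stock rod 7: 170 + 160 = 330
  stock rod 8: 120 = 120
No arrangement into 7 stock rods stays within capacity, so 8 is optimal.

8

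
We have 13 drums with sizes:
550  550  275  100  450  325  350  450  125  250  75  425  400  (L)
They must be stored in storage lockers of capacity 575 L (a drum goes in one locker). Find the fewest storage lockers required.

9

Total = 550 + 550 + 450 + 450 + 425 + 400 + 350 + 325 + 275 + 250 + 125 + 100 + 75 = 4325 L.
Lower bound: ⌈4325/575⌉ = 8 storage lockers.
A packing using 9 storage lockers:
  locker 1: 550 = 550
  locker 2: 550 = 550
  locker 3: 450 + 125 = 575
  locker 4: 450 + 100 = 550
  locker 5: 425 + 75 = 500
  locker 6: 400 = 400
  locker 7: 350 = 350
  locker 8: 325 + 250 = 575
  locker 9: 275 = 275
No arrangement into 8 storage lockers stays within capacity, so 9 is optimal.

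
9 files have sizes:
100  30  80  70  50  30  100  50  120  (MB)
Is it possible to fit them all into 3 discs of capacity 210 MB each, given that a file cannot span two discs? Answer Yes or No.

Total = 630 MB; ⌈630/210⌉ = 3.
The bound of 3 does not rule out 3, but exhaustive search shows no assignment into 3 discs of capacity 210 MB exists — the minimum is 4.

No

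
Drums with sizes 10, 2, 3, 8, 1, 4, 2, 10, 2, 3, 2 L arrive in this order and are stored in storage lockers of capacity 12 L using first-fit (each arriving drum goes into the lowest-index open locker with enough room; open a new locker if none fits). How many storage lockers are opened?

4

  10 → locker 1 (new)  [load 10/12]
  2 → locker 1  [load 12/12]
  3 → locker 2 (new)  [load 3/12]
  8 → locker 2  [load 11/12]
  1 → locker 2  [load 12/12]
  4 → locker 3 (new)  [load 4/12]
  2 → locker 3  [load 6/12]
  10 → locker 4 (new)  [load 10/12]
  2 → locker 3  [load 8/12]
  3 → locker 3  [load 11/12]
  2 → locker 4  [load 12/12]
4 storage lockers opened.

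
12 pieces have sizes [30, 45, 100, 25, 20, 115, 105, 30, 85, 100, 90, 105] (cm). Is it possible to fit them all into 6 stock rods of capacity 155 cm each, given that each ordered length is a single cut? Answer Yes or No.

Total = 850 cm; ⌈850/155⌉ = 6.
7 pieces each exceed half the capacity and cannot share a stock rod, forcing at least 7 stock rods.
At least 7 stock rods are required, but only 6 are allowed.

No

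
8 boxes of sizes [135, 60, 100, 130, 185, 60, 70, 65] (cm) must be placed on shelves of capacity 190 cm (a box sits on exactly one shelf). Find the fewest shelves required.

Total = 185 + 135 + 130 + 100 + 70 + 65 + 60 + 60 = 805 cm.
Lower bound: ⌈805/190⌉ = 5 shelves.
A packing using 5 shelves:
  shelf 1: 185 = 185
  shelf 2: 135 = 135
  shelf 3: 130 + 60 = 190
  shelf 4: 100 + 70 = 170
  shelf 5: 65 + 60 = 125
This matches the lower bound, so 5 is optimal.

5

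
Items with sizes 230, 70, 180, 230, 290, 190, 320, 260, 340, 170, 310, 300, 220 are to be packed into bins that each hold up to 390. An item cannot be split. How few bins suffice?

10

Total = 340 + 320 + 310 + 300 + 290 + 260 + 230 + 230 + 220 + 190 + 180 + 170 + 70 = 3110.
Lower bound: ⌈3110/390⌉ = 8 bins.
Also, 9 items each exceed 195, and no two of those can share a bin, so at least 9 bins are needed.
A packing using 10 bins:
  bin 1: 340 = 340
  bin 2: 320 + 70 = 390
  bin 3: 310 = 310
  bin 4: 300 = 300
  bin 5: 290 = 290
  bin 6: 260 = 260
  bin 7: 230 = 230
  bin 8: 230 = 230
  bin 9: 220 + 170 = 390
  bin 10: 190 + 180 = 370
No arrangement into 9 bins stays within capacity, so 10 is optimal.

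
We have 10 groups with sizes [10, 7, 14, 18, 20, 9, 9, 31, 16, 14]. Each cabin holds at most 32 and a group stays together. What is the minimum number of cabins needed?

Total = 31 + 20 + 18 + 16 + 14 + 14 + 10 + 9 + 9 + 7 = 148.
Lower bound: ⌈148/32⌉ = 5 cabins.
A packing using 5 cabins:
  cabin 1: 31 = 31
  cabin 2: 20 + 10 = 30
  cabin 3: 18 + 14 = 32
  cabin 4: 16 + 14 = 30
  cabin 5: 9 + 9 + 7 = 25
This matches the lower bound, so 5 is optimal.

5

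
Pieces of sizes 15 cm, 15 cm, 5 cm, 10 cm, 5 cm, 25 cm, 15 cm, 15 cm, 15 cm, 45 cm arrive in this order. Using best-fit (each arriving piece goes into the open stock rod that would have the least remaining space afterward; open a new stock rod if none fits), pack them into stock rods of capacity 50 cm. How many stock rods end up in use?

4

  15 → stock rod 1 (new)  [load 15/50]
  15 → stock rod 1  [load 30/50]
  5 → stock rod 1  [load 35/50]
  10 → stock rod 1  [load 45/50]
  5 → stock rod 1  [load 50/50]
  25 → stock rod 2 (new)  [load 25/50]
  15 → stock rod 2  [load 40/50]
  15 → stock rod 3 (new)  [load 15/50]
  15 → stock rod 3  [load 30/50]
  45 → stock rod 4 (new)  [load 45/50]
4 stock rods opened.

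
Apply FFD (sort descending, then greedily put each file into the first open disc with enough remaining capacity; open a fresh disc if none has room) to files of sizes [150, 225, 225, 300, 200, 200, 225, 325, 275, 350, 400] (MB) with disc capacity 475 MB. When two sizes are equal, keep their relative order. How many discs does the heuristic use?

Sorted descending: 400, 350, 325, 300, 275, 225, 225, 225, 200, 200, 150.
  400 → disc 1 (new)  [load 400/475]
  350 → disc 2 (new)  [load 350/475]
  325 → disc 3 (new)  [load 325/475]
  300 → disc 4 (new)  [load 300/475]
  275 → disc 5 (new)  [load 275/475]
  225 → disc 6 (new)  [load 225/475]
  225 → disc 6  [load 450/475]
  225 → disc 7 (new)  [load 225/475]
  200 → disc 5  [load 475/475]
  200 → disc 7  [load 425/475]
  150 → disc 3  [load 475/475]
7 discs opened.

7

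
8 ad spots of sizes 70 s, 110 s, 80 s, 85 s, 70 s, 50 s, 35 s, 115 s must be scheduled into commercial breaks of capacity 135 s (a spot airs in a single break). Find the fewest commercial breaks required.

6

Total = 115 + 110 + 85 + 80 + 70 + 70 + 50 + 35 = 615 s.
Lower bound: ⌈615/135⌉ = 5 commercial breaks.
Also, 6 ad spots each exceed 135/2 s, and no two of those can share a break, so at least 6 commercial breaks are needed.
A packing using 6 commercial breaks:
  break 1: 115 = 115
  break 2: 110 = 110
  break 3: 85 + 50 = 135
  break 4: 80 + 35 = 115
  break 5: 70 = 70
  break 6: 70 = 70
This matches the lower bound, so 6 is optimal.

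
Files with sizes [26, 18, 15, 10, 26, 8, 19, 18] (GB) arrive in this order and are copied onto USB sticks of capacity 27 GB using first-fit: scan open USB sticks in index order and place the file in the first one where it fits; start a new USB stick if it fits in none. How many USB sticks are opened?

6

  26 → USB stick 1 (new)  [load 26/27]
  18 → USB stick 2 (new)  [load 18/27]
  15 → USB stick 3 (new)  [load 15/27]
  10 → USB stick 3  [load 25/27]
  26 → USB stick 4 (new)  [load 26/27]
  8 → USB stick 2  [load 26/27]
  19 → USB stick 5 (new)  [load 19/27]
  18 → USB stick 6 (new)  [load 18/27]
6 USB sticks opened.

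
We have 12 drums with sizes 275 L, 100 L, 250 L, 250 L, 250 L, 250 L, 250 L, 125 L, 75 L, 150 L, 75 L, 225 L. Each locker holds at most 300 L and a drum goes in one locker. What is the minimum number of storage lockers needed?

9

Total = 275 + 250 + 250 + 250 + 250 + 250 + 225 + 150 + 125 + 100 + 75 + 75 = 2275 L.
Lower bound: ⌈2275/300⌉ = 8 storage lockers.
A packing using 9 storage lockers:
  locker 1: 275 = 275
  locker 2: 250 = 250
  locker 3: 250 = 250
  locker 4: 250 = 250
  locker 5: 250 = 250
  locker 6: 250 = 250
  locker 7: 225 + 75 = 300
  locker 8: 150 + 125 = 275
  locker 9: 100 + 75 = 175
No arrangement into 8 storage lockers stays within capacity, so 9 is optimal.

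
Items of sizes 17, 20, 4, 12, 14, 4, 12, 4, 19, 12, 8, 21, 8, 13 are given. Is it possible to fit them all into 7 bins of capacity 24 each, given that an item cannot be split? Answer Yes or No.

Total = 168; ⌈168/24⌉ = 7.
The bound of 7 does not rule out 7, but exhaustive search shows no assignment into 7 bins of capacity 24 exists — the minimum is 8.

No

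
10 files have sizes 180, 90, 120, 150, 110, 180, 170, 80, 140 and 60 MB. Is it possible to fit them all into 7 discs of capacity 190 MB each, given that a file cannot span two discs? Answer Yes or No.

No

Total = 1280 MB; ⌈1280/190⌉ = 7.
The bound of 7 does not rule out 7, but exhaustive search shows no assignment into 7 discs of capacity 190 MB exists — the minimum is 8.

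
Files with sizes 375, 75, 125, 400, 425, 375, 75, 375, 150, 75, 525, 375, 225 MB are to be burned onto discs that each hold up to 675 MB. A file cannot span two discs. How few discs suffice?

Total = 525 + 425 + 400 + 375 + 375 + 375 + 375 + 225 + 150 + 125 + 75 + 75 + 75 = 3575 MB.
Lower bound: ⌈3575/675⌉ = 6 discs.
Also, 7 files each exceed 675/2 MB, and no two of those can share a disc, so at least 7 discs are needed.
A packing using 7 discs:
  disc 1: 525 + 150 = 675
  disc 2: 425 + 225 = 650
  disc 3: 400 + 125 + 75 + 75 = 675
  disc 4: 375 + 75 = 450
  disc 5: 375 = 375
  disc 6: 375 = 375
  disc 7: 375 = 375
This matches the lower bound, so 7 is optimal.

7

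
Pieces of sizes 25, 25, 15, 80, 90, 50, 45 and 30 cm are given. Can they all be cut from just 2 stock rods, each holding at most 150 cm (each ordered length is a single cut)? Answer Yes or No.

Total = 360 cm; ⌈360/150⌉ = 3.
At least 3 stock rods are required, but only 2 are allowed.

No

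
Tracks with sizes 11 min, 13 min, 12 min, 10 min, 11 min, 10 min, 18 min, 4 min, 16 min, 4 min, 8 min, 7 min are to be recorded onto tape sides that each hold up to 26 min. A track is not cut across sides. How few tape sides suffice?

5

Total = 18 + 16 + 13 + 12 + 11 + 11 + 10 + 10 + 8 + 7 + 4 + 4 = 124 min.
Lower bound: ⌈124/26⌉ = 5 tape sides.
A packing using 5 tape sides:
  side 1: 18 + 8 = 26
  side 2: 16 + 10 = 26
  side 3: 13 + 12 = 25
  side 4: 11 + 11 + 4 = 26
  side 5: 10 + 7 + 4 = 21
This matches the lower bound, so 5 is optimal.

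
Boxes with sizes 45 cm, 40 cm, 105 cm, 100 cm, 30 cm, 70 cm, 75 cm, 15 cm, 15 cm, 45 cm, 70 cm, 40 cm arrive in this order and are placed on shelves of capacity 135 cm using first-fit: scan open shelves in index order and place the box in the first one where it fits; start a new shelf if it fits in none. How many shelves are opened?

6

  45 → shelf 1 (new)  [load 45/135]
  40 → shelf 1  [load 85/135]
  105 → shelf 2 (new)  [load 105/135]
  100 → shelf 3 (new)  [load 100/135]
  30 → shelf 1  [load 115/135]
  70 → shelf 4 (new)  [load 70/135]
  75 → shelf 5 (new)  [load 75/135]
  15 → shelf 1  [load 130/135]
  15 → shelf 2  [load 120/135]
  45 → shelf 4  [load 115/135]
  70 → shelf 6 (new)  [load 70/135]
  40 → shelf 5  [load 115/135]
6 shelves opened.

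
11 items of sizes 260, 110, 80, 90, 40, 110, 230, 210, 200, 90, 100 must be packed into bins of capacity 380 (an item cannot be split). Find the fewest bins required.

5

Total = 260 + 230 + 210 + 200 + 110 + 110 + 100 + 90 + 90 + 80 + 40 = 1520.
Lower bound: ⌈1520/380⌉ = 4 bins.
A packing using 5 bins:
  bin 1: 260 + 110 = 370
  bin 2: 230 + 110 + 40 = 380
  bin 3: 210 + 100 = 310
  bin 4: 200 + 90 + 90 = 380
  bin 5: 80 = 80
No arrangement into 4 bins stays within capacity, so 5 is optimal.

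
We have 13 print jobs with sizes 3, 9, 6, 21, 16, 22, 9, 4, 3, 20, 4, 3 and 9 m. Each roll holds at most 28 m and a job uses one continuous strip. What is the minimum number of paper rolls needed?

5

Total = 22 + 21 + 20 + 16 + 9 + 9 + 9 + 6 + 4 + 4 + 3 + 3 + 3 = 129 m.
Lower bound: ⌈129/28⌉ = 5 paper rolls.
A packing using 5 paper rolls:
  roll 1: 22 + 6 = 28
  roll 2: 21 + 4 + 3 = 28
  roll 3: 20 + 4 + 3 = 27
  roll 4: 16 + 9 + 3 = 28
  roll 5: 9 + 9 = 18
This matches the lower bound, so 5 is optimal.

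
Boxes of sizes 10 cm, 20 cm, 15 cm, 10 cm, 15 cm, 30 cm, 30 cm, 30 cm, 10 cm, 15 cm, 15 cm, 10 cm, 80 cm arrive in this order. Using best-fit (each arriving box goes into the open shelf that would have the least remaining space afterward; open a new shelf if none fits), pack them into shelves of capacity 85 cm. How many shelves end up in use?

4

  10 → shelf 1 (new)  [load 10/85]
  20 → shelf 1  [load 30/85]
  15 → shelf 1  [load 45/85]
  10 → shelf 1  [load 55/85]
  15 → shelf 1  [load 70/85]
  30 → shelf 2 (new)  [load 30/85]
  30 → shelf 2  [load 60/85]
  30 → shelf 3 (new)  [load 30/85]
  10 → shelf 1  [load 80/85]
  15 → shelf 2  [load 75/85]
  15 → shelf 3  [load 45/85]
  10 → shelf 2  [load 85/85]
  80 → shelf 4 (new)  [load 80/85]
4 shelves opened.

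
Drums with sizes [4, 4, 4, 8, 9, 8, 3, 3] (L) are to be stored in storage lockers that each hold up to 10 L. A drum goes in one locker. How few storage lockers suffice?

Total = 9 + 8 + 8 + 4 + 4 + 4 + 3 + 3 = 43 L.
Lower bound: ⌈43/10⌉ = 5 storage lockers.
A packing using 5 storage lockers:
  locker 1: 9 = 9
  locker 2: 8 = 8
  locker 3: 8 = 8
  locker 4: 4 + 4 = 8
  locker 5: 4 + 3 + 3 = 10
This matches the lower bound, so 5 is optimal.

5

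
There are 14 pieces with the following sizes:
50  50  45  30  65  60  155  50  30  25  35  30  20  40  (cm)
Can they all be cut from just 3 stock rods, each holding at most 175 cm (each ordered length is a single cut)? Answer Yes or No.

No

Total = 685 cm; ⌈685/175⌉ = 4.
At least 4 stock rods are required, but only 3 are allowed.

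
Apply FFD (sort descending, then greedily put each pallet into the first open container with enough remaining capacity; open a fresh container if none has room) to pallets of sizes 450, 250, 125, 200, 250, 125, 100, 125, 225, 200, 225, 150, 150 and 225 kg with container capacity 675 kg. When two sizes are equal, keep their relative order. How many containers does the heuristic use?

5

Sorted descending: 450, 250, 250, 225, 225, 225, 200, 200, 150, 150, 125, 125, 125, 100.
  450 → container 1 (new)  [load 450/675]
  250 → container 2 (new)  [load 250/675]
  250 → container 2  [load 500/675]
  225 → container 1  [load 675/675]
  225 → container 3 (new)  [load 225/675]
  225 → container 3  [load 450/675]
  200 → container 3  [load 650/675]
  200 → container 4 (new)  [load 200/675]
  150 → container 2  [load 650/675]
  150 → container 4  [load 350/675]
  125 → container 4  [load 475/675]
  125 → container 4  [load 600/675]
  125 → container 5 (new)  [load 125/675]
  100 → container 5  [load 225/675]
5 containers opened.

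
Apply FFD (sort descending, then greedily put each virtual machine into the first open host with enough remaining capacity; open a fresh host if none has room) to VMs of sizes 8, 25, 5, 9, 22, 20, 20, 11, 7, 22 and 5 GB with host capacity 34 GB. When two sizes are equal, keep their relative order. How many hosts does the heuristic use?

5

Sorted descending: 25, 22, 22, 20, 20, 11, 9, 8, 7, 5, 5.
  25 → host 1 (new)  [load 25/34]
  22 → host 2 (new)  [load 22/34]
  22 → host 3 (new)  [load 22/34]
  20 → host 4 (new)  [load 20/34]
  20 → host 5 (new)  [load 20/34]
  11 → host 2  [load 33/34]
  9 → host 1  [load 34/34]
  8 → host 3  [load 30/34]
  7 → host 4  [load 27/34]
  5 → host 4  [load 32/34]
  5 → host 5  [load 25/34]
5 hosts opened.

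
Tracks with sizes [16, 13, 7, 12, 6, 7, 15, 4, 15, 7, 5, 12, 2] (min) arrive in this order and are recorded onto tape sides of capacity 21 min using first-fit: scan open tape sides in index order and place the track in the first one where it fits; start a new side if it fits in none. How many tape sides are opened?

7

  16 → side 1 (new)  [load 16/21]
  13 → side 2 (new)  [load 13/21]
  7 → side 2  [load 20/21]
  12 → side 3 (new)  [load 12/21]
  6 → side 3  [load 18/21]
  7 → side 4 (new)  [load 7/21]
  15 → side 5 (new)  [load 15/21]
  4 → side 1  [load 20/21]
  15 → side 6 (new)  [load 15/21]
  7 → side 4  [load 14/21]
  5 → side 4  [load 19/21]
  12 → side 7 (new)  [load 12/21]
  2 → side 3  [load 20/21]
7 tape sides opened.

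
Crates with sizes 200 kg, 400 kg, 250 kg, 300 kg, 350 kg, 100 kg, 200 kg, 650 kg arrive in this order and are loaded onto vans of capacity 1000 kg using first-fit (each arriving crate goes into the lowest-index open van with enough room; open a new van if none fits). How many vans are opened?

3

  200 → van 1 (new)  [load 200/1000]
  400 → van 1  [load 600/1000]
  250 → van 1  [load 850/1000]
  300 → van 2 (new)  [load 300/1000]
  350 → van 2  [load 650/1000]
  100 → van 1  [load 950/1000]
  200 → van 2  [load 850/1000]
  650 → van 3 (new)  [load 650/1000]
3 vans opened.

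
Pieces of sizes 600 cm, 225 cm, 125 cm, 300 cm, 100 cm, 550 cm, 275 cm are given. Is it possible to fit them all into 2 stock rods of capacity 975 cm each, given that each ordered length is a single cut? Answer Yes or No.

No

Total = 2175 cm; ⌈2175/975⌉ = 3.
At least 3 stock rods are required, but only 2 are allowed.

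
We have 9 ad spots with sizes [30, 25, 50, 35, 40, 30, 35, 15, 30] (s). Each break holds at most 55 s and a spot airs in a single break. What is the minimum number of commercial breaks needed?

Total = 50 + 40 + 35 + 35 + 30 + 30 + 30 + 25 + 15 = 290 s.
Lower bound: ⌈290/55⌉ = 6 commercial breaks.
Also, 7 ad spots each exceed 55/2 s, and no two of those can share a break, so at least 7 commercial breaks are needed.
A packing using 7 commercial breaks:
  break 1: 50 = 50
  break 2: 40 + 15 = 55
  break 3: 35 = 35
  break 4: 35 = 35
  break 5: 30 + 25 = 55
  break 6: 30 = 30
  break 7: 30 = 30
This matches the lower bound, so 7 is optimal.

7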